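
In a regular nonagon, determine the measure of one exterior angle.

Each exterior angle of a regular n-gon is 360 / n.
For n = 9: 360 / 9 = 40 degrees.

40 degrees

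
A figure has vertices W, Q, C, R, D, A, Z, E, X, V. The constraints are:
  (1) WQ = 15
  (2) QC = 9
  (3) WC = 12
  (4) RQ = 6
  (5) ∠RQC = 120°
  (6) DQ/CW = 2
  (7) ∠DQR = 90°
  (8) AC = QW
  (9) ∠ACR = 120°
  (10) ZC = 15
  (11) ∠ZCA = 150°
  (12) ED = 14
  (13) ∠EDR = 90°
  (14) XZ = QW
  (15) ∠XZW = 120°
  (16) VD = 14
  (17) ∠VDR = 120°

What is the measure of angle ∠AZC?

From the given relations: AC = QW = 15.
Step 1: By the law of cosines on triangle ZCA: ZA² = 15² + 15² − 2·15·15·cos(150°) = 839.71, so ZA ≈ 28.98.
Step 2: By the inverse law of cosines on triangle AZC: cos(∠AZC) = (28.98² + 15² − 15²) / (2·28.98·15) = 839.71/869.33 = 0.9659, so ∠AZC = 15°.

Therefore, the measure of angle ∠AZC = 15°.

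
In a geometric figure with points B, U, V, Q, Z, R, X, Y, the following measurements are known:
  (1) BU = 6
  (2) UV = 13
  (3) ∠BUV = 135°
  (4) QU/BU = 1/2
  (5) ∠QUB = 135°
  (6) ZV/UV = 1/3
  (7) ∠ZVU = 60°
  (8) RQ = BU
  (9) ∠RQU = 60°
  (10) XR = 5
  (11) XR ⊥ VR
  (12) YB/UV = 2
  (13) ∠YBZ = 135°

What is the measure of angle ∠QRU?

From the given relations: RQ = BU = 6; QU = 1/2·BU = 1/2·6 = 3.
Step 1: By the law of cosines on triangle RQU: RU² = 6² + 3² − 2·6·3·cos(60°) = 27, so RU = 3·√3.
Step 2: By the inverse law of cosines on triangle QRU: cos(∠QRU) = (6² + (3·√3)² − 3²) / (2·6·3·√3) = 54/62.35 = 0.866, so ∠QRU = 30°.

Therefore, the measure of angle ∠QRU = 30°.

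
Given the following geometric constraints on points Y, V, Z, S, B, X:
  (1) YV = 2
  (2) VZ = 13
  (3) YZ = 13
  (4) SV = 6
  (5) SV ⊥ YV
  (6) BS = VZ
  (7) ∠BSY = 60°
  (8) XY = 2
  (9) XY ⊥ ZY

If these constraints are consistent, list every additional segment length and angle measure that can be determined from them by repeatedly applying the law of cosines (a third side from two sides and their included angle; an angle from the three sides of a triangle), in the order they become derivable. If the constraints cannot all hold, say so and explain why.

The constraints are consistent. Derivable facts, in order:
After 1 step:
- YS = 2·√10
- ZX = √173
- ∠VYZ = 85.59°
- ∠VZY = 8.82°
- ∠YVZ = 85.59°
After 2 steps:
- YB ≈ 11.26
- ∠SYV = 71.57°
- ∠VSY = 18.43°
- ∠XZY = 8.75°
- ∠YXZ = 81.25°
After 3 steps:
- ∠BYS = 90.89°
- ∠SBY = 29.11°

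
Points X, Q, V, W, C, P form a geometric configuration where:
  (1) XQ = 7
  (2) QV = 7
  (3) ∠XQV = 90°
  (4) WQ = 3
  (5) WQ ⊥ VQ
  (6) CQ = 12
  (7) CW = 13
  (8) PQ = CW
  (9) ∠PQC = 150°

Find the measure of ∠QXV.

Step 1: By the law of cosines on triangle XQV: XV² = 7² + 7² − 2·7·7·cos(90°) = 98, so XV = 7·√2.
Step 2: By the inverse law of cosines on triangle QXV: cos(∠QXV) = (7² + (7·√2)² − 7²) / (2·7·7·√2) = 98/138.59 = 0.7071, so ∠QXV = 45°.

Therefore, the measure of angle ∠QXV = 45°.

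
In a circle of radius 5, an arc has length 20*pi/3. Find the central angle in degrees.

θ = 360 × 20*pi/3 / (2π × 5) = 240° (rearranging arc length formula).

240°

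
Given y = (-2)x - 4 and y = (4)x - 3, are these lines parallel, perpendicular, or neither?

Slope of line 1: m1 = -2
Slope of line 2: m2 = 4
m1 != m2 and m1*m2 = -8 != -1. Neither.

Neither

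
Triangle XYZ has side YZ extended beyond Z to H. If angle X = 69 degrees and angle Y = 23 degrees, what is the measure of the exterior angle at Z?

Exterior angle = 69 + 23 = 92 degrees (exterior angle theorem).

92 degrees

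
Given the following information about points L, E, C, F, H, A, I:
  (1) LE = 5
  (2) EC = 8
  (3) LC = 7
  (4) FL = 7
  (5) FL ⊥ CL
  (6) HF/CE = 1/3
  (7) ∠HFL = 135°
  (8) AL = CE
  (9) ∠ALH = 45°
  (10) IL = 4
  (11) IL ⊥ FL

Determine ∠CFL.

Step 1: By the law of cosines on triangle FLC: FC² = 7² + 7² − 2·7·7·cos(90°) = 98, so FC = 7·√2.
Step 2: By the inverse law of cosines on triangle CFL: cos(∠CFL) = ((7·√2)² + 7² − 7²) / (2·7·√2·7) = 98/138.59 = 0.7071, so ∠CFL = 45°.

Therefore, the measure of angle ∠CFL = 45°.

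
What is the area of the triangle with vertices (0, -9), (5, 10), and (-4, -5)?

Shoelace: Area = (1/2)|0(10--5) + 5(-5--9) + -4(-9-10)| = (1/2)(96) = 48

48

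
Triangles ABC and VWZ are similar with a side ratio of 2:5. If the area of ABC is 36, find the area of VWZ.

Area ratio = (2/5)^2 = 4/25. Area of VWZ = 36 * 25/4 = 225.

225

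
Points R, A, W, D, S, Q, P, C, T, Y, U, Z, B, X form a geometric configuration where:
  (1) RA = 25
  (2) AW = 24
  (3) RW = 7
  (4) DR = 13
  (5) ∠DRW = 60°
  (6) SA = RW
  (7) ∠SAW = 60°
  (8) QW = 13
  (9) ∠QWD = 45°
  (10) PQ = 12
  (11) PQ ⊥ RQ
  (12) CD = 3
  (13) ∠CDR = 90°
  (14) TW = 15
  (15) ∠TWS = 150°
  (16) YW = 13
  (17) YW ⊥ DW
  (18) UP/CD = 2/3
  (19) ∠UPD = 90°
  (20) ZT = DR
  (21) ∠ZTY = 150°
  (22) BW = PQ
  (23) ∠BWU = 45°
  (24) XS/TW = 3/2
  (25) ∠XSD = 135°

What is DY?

Step 1: By the law of cosines on triangle DRW: DW² = 13² + 7² − 2·13·7·cos(60°) = 127, so DW = √127.
Step 2: By the law of cosines on triangle DWY: DY² = √127² + 13² − 2·√127·13·cos(90°) = 296, so DY = 2·√74.

Therefore, the length of DY = 2·√74.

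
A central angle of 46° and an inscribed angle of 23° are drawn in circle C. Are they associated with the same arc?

By the inscribed angle theorem, if both angles subtend the same arc, the inscribed angle must be half the central angle.
Half of 46° = 23°, which equals the given inscribed angle of 23°.
Therefore, yes, they correspond to the same arc.

Yes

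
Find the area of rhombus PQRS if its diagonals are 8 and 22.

The diagonals of a rhombus divide it into four right triangles.
Each triangle has legs 8/ 2 = 4 and 22/2 = 11, so each has area (1/2)*4*11 = 22.
Four such triangles give total area = (d1 * d2) / 2 = 88.

88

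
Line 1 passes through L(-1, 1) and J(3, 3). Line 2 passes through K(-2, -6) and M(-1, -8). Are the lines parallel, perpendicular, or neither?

Slope of line 1: m1 = (3 - 1)/(3 - -1) = 2/4 = 1/2
Slope of line 2: m2 = (-8 - -6)/(-1 - -2) = -2/1 = -2
m1 * m2 = (1/2) * (-2) = -1 = -1, so the lines are perpendicular.

Perpendicular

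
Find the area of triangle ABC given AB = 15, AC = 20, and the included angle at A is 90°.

Area = (1/2)(15)(20) sin(90°) = (1/2)(15)(20)(1) = 150

150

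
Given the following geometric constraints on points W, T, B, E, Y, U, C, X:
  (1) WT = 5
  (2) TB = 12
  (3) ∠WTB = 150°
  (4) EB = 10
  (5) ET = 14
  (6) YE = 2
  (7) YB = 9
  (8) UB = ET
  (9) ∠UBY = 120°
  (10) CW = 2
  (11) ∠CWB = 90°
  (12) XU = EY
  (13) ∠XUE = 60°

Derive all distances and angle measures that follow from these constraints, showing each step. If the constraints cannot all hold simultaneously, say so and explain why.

The constraints are consistent.

From the given relations:
  UB = ET = 14
  XU = EY = 2

Step 1: From WT = 5, TB = 12, and ∠WTB = 150°, by the law of cosines:
  WB² = WT² + TB² - 2·WT·TB·cos(150°) = 25 + 144 + 103.9 = 272.9
  WB ≈ 16.52

Step 2: From YB = 9, BU = 14, and ∠YBU = 120°, by the law of cosines:
  YU² = YB² + BU² - 2·YB·BU·cos(120°) = 81 + 196 + 126 = 403
  YU ≈ 20.07

Step 3: From TB = 12, TE = 14, BE = 10, by the inverse law of cosines:
  cos(∠BTE) = (TB² + TE² - BE²) / (2·TB·TE)
  ∠BTE = 44.42°

Step 4: From BE = 10, BT = 12, ET = 14, by the inverse law of cosines:
  cos(∠EBT) = (BE² + BT² - ET²) / (2·BE·BT)
  ∠EBT = 78.46°

Step 5: From BE = 10, BY = 9, EY = 2, by the inverse law of cosines:
  cos(∠EBY) = (BE² + BY² - EY²) / (2·BE·BY)
  ∠EBY = 10.48°

Step 6: From EB = 10, ET = 14, BT = 12, by the inverse law of cosines:
  cos(∠BET) = (EB² + ET² - BT²) / (2·EB·ET)
  ∠BET = 57.12°

Step 7: From EB = 10, EY = 2, BY = 9, by the inverse law of cosines:
  cos(∠BEY) = (EB² + EY² - BY²) / (2·EB·EY)
  ∠BEY = 54.9°

Step 8: From YB = 9, YE = 2, BE = 10, by the inverse law of cosines:
  cos(∠BYE) = (YB² + YE² - BE²) / (2·YB·YE)
  ∠BYE = 114.62°

Step 9: From BW = 16.52, WC = 2, and ∠BWC = 90°, by the law of cosines:
  BC² = BW² + WC² - 2·BW·WC·cos(90°) = 272.9 + 4 - 0 = 276.9
  BC ≈ 16.64

Step 10: From WB = 16.52, WT = 5, BT = 12, by the inverse law of cosines:
  cos(∠BWT) = (WB² + WT² - BT²) / (2·WB·WT)
  ∠BWT = 21.3°

Step 11: From BT = 12, BW = 16.52, TW = 5, by the inverse law of cosines:
  cos(∠TBW) = (BT² + BW² - TW²) / (2·BT·BW)
  ∠TBW = 8.7°

Step 12: From YB = 9, YU = 20.07, BU = 14, by the inverse law of cosines:
  cos(∠BYU) = (YB² + YU² - BU²) / (2·YB·YU)
  ∠BYU = 37.15°

Step 13: From UB = 14, UY = 20.07, BY = 9, by the inverse law of cosines:
  cos(∠BUY) = (UB² + UY² - BY²) / (2·UB·UY)
  ∠BUY = 22.85°

Step 14: From BC = 16.64, BW = 16.52, CW = 2, by the inverse law of cosines:
  cos(∠CBW) = (BC² + BW² - CW²) / (2·BC·BW)
  ∠CBW = 6.9°

Step 15: From CB = 16.64, CW = 2, BW = 16.52, by the inverse law of cosines:
  cos(∠BCW) = (CB² + CW² - BW²) / (2·CB·CW)
  ∠BCW = 83.1°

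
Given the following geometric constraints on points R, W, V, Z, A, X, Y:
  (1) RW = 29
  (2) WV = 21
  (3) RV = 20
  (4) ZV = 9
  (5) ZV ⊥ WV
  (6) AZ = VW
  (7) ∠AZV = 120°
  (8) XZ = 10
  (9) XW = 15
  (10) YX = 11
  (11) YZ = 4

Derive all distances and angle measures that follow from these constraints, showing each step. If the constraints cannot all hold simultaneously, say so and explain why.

The constraints are consistent.

From the given relations:
  AZ = VW = 21

Step 1: From WV = 21, VZ = 9, and ∠WVZ = 90°, by the law of cosines:
  WZ² = WV² + VZ² - 2·WV·VZ·cos(90°) = 441 + 81 - 0 = 522
  WZ = 3·√58

Step 2: From VZ = 9, ZA = 21, and ∠VZA = 120°, by the law of cosines:
  VA² = VZ² + ZA² - 2·VZ·ZA·cos(120°) = 81 + 441 + 189 = 711
  VA = 3·√79

Step 3: From RV = 20, RW = 29, VW = 21, by the inverse law of cosines:
  cos(∠VRW) = (RV² + RW² - VW²) / (2·RV·RW)
  ∠VRW = 46.4°

Step 4: From WR = 29, WV = 21, RV = 20, by the inverse law of cosines:
  cos(∠RWV) = (WR² + WV² - RV²) / (2·WR·WV)
  ∠RWV = 43.6°

Step 5: From VR = 20, VW = 21, RW = 29, by the inverse law of cosines:
  cos(∠RVW) = (VR² + VW² - RW²) / (2·VR·VW)
  ∠RVW = 90°

Step 6: From ZX = 10, ZY = 4, XY = 11, by the inverse law of cosines:
  cos(∠XZY) = (ZX² + ZY² - XY²) / (2·ZX·ZY)
  ∠XZY = 93.58°

Step 7: From XY = 11, XZ = 10, YZ = 4, by the inverse law of cosines:
  cos(∠YXZ) = (XY² + XZ² - YZ²) / (2·XY·XZ)
  ∠YXZ = 21.28°

Step 8: From YX = 11, YZ = 4, XZ = 10, by the inverse law of cosines:
  cos(∠XYZ) = (YX² + YZ² - XZ²) / (2·YX·YZ)
  ∠XYZ = 65.14°

Step 9: From WV = 21, WZ = 3·√58, VZ = 9, by the inverse law of cosines:
  cos(∠VWZ) = (WV² + WZ² - VZ²) / (2·WV·WZ)
  ∠VWZ = 23.2°

Step 10: From WX = 15, WZ = 3·√58, XZ = 10, by the inverse law of cosines:
  cos(∠XWZ) = (WX² + WZ² - XZ²) / (2·WX·WZ)
  ∠XWZ = 19.27°

Step 11: From VA = 3·√79, VZ = 9, AZ = 21, by the inverse law of cosines:
  cos(∠AVZ) = (VA² + VZ² - AZ²) / (2·VA·VZ)
  ∠AVZ = 43°

Step 12: From ZV = 9, ZW = 3·√58, VW = 21, by the inverse law of cosines:
  cos(∠VZW) = (ZV² + ZW² - VW²) / (2·ZV·ZW)
  ∠VZW = 66.8°

Step 13: From ZW = 3·√58, ZX = 10, WX = 15, by the inverse law of cosines:
  cos(∠WZX) = (ZW² + ZX² - WX²) / (2·ZW·ZX)
  ∠WZX = 29.68°

Step 14: From AV = 3·√79, AZ = 21, VZ = 9, by the inverse law of cosines:
  cos(∠VAZ) = (AV² + AZ² - VZ²) / (2·AV·AZ)
  ∠VAZ = 17°

Step 15: From XW = 15, XZ = 10, WZ = 3·√58, by the inverse law of cosines:
  cos(∠WXZ) = (XW² + XZ² - WZ²) / (2·XW·XZ)
  ∠WXZ = 131.05°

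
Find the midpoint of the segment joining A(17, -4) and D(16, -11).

M = ((x₁ + x₂)/2, (y₁ + y₂)/2)
= ((17 + 16)/2, (-4 + -11)/2)
= (33/2, -15/2) = (33/2, -15/2)

(33/2, -15/2)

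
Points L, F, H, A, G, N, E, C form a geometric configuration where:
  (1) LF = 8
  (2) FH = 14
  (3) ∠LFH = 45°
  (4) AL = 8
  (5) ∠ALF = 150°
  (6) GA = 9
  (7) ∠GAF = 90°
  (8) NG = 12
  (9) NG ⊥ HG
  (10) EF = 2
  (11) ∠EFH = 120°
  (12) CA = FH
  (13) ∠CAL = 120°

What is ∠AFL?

Step 1: By the law of cosines on triangle FLA: FA² = 8² + 8² − 2·8·8·cos(150°) = 238.85, so FA ≈ 15.45.
Step 2: By the inverse law of cosines on triangle AFL: cos(∠AFL) = (15.45² + 8² − 8²) / (2·15.45·8) = 238.85/247.28 = 0.9659, so ∠AFL = 15°.

Therefore, the measure of angle ∠AFL = 15°.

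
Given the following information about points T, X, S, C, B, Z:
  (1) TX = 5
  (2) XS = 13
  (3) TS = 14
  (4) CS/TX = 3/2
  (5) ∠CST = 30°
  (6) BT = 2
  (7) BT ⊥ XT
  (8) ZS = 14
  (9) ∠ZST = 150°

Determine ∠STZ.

Step 1: By the law of cosines on triangle TSZ: TZ² = 14² + 14² − 2·14·14·cos(150°) = 731.48, so TZ ≈ 27.05.
Step 2: By the inverse law of cosines on triangle STZ: cos(∠STZ) = (14² + 27.05² − 14²) / (2·14·27.05) = 731.48/757.29 = 0.9659, so ∠STZ = 15°.

Therefore, the measure of angle ∠STZ = 15°.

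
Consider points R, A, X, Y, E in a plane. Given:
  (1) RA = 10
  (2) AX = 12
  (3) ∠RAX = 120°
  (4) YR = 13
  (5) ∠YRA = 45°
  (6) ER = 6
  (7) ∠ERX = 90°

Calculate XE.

Step 1: By the law of cosines on triangle XAR: XR² = 12² + 10² − 2·12·10·cos(120°) = 364, so XR = 2·√91.
Step 2: By the law of cosines on triangle XRE: XE² = (2·√91)² + 6² − 2·2·√91·6·cos(90°) = 400, so XE = 20.

Therefore, the length of XE = 20.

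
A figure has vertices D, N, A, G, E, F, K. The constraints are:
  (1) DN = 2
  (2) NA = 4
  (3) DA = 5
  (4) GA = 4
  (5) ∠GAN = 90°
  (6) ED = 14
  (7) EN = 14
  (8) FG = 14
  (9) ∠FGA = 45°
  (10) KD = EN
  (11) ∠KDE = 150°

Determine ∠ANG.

Step 1: By the law of cosines on triangle NAG: NG² = 4² + 4² − 2·4·4·cos(90°) = 32, so NG = 4·√2.
Step 2: By the inverse law of cosines on triangle ANG: cos(∠ANG) = (4² + (4·√2)² − 4²) / (2·4·4·√2) = 32/45.25 = 0.7071, so ∠ANG = 45°.

Therefore, the measure of angle ∠ANG = 45°.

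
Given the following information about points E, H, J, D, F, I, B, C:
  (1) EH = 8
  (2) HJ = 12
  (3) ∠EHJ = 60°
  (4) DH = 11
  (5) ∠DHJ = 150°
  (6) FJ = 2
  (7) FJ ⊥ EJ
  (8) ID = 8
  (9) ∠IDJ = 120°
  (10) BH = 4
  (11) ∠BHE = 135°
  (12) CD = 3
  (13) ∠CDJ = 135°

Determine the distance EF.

Step 1: By the law of cosines on triangle EHJ: EJ² = 8² + 12² − 2·8·12·cos(60°) = 112, so EJ = 4·√7.
Step 2: By the law of cosines on triangle EJF: EF² = (4·√7)² + 2² − 2·4·√7·2·cos(90°) = 116, so EF = 2·√29.

Therefore, the length of EF = 2·√29.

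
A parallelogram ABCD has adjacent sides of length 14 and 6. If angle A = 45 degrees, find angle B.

Opposite sides of a parallelogram are parallel, so consecutive angles form co-interior angles on a transversal.
Co-interior angles sum to 180°, giving angle B = 180 - 45 = 135 degrees.

135 degrees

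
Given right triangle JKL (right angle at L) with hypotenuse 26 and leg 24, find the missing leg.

Rearranging the Pythagorean theorem to solve for the unknown leg:
leg^2 = hypotenuse^2 - known_leg^2 = 676 - 576 = 100
leg = sqrt(100) = 10.

10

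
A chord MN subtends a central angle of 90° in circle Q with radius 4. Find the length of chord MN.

Drop a perpendicular from the center to the chord, bisecting both the chord and the central angle.
Each half-chord = r sin(θ/2) = 4 sin(45°).
The full chord = 2 × 4 × sin(45°) = 4*sqrt(2).

4*sqrt(2)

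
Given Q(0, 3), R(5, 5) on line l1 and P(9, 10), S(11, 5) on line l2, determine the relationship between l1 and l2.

Slope of line 1: m1 = (5 - 3)/(5 - 0) = 2/5 = 2/5
Slope of line 2: m2 = (5 - 10)/(11 - 9) = -5/2 = -5/2
Two lines are perpendicular when the product of their slopes is -1 (negative reciprocals).
m1 * m2 = (2/5) * (-5/2) = -1, confirming perpendicularity.

Perpendicular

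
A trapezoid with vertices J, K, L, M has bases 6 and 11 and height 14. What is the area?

A trapezoid's area equals the midsegment times the height.
The midsegment is (6 + 11) / 2 = 17/2.
Area = 17/2 * 14 = 119.

119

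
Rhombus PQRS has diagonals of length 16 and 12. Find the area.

Area of a rhombus = (d1 * d2) / 2
Area = (16 * 12) / 2
Area = 192 / 2
Area = 96

96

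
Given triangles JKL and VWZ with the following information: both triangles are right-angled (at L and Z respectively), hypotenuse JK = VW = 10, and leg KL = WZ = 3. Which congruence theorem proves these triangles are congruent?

The given information matches HL: The hypotenuse and one leg of two right triangles are equal (Hypotenuse-Leg).

HL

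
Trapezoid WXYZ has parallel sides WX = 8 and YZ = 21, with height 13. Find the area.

Area = (8 + 21) * 13 / 2 = 377 / 2 = 377/2

377/2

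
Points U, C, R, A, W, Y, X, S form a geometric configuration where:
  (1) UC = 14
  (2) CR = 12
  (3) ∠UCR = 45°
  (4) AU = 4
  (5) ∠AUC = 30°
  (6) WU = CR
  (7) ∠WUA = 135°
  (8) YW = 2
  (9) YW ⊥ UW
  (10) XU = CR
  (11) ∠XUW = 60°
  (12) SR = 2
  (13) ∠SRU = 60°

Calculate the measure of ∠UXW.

From the given relations: XU = CR = 12; WU = CR = 12.
Step 1: By the law of cosines on triangle XUW: XW² = 12² + 12² − 2·12·12·cos(60°) = 144, so XW = 12.
Step 2: By the inverse law of cosines on triangle UXW: cos(∠UXW) = (12² + 12² − 12²) / (2·12·12) = 144/288 = 0.5, so ∠UXW = 60°.

Therefore, the measure of angle ∠UXW = 60°.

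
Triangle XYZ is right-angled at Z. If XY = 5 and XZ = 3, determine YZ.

YZ = sqrt(5^2 - 3^2) = sqrt(16) = 4

4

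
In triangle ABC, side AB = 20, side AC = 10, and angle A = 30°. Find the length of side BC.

Law of cosines: BC^2 = 20^2 + 10^2 - 2(20)(10)cos(30°) = 500 - 200*sqrt(3), so BC = 10*sqrt(5 - 2*sqrt(3)).

10*sqrt(5 - 2*sqrt(3))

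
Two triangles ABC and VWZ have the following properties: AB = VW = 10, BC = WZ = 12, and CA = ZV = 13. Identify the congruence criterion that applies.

The given information provides:
AB = VW = 10, BC = WZ = 12, and CA = ZV = 13
This matches the SSS congruence theorem.
All three pairs of corresponding sides are equal (Side-Side-Side).

SSS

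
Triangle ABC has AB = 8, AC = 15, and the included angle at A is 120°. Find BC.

Law of cosines: BC^2 = 8^2 + 15^2 - 2(8)(15)cos(120°) = 409, so BC = sqrt(409).

sqrt(409)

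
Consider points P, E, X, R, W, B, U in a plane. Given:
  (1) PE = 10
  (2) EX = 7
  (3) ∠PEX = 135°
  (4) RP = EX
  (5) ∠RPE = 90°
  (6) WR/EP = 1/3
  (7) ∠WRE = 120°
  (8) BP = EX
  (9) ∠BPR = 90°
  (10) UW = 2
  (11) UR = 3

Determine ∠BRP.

From the given relations: RP = EX = 7; BP = EX = 7.
Step 1: By the law of cosines on triangle RPB: RB² = 7² + 7² − 2·7·7·cos(90°) = 98, so RB = 7·√2.
Step 2: By the inverse law of cosines on triangle BRP: cos(∠BRP) = ((7·√2)² + 7² − 7²) / (2·7·√2·7) = 98/138.59 = 0.7071, so ∠BRP = 45°.

Therefore, the measure of angle ∠BRP = 45°.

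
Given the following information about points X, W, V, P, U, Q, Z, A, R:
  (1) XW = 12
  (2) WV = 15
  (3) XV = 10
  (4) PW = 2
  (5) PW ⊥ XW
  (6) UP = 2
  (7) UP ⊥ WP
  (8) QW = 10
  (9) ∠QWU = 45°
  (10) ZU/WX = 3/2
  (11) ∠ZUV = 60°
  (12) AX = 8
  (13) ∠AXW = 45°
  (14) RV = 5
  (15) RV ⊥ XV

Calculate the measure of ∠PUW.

Step 1: By the law of cosines on triangle UPW: UW² = 2² + 2² − 2·2·2·cos(90°) = 8, so UW = 2·√2.
Step 2: By the inverse law of cosines on triangle PUW: cos(∠PUW) = (2² + (2·√2)² − 2²) / (2·2·2·√2) = 8/11.31 = 0.7071, so ∠PUW = 45°.

Therefore, the measure of angle ∠PUW = 45°.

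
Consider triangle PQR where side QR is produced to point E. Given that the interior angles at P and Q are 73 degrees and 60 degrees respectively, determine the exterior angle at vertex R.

By the exterior angle theorem, an exterior angle of a triangle equals the sum of the two remote interior angles.
Exterior angle = angle P + angle Q
Exterior angle = 73 + 60 = 133 degrees

133 degrees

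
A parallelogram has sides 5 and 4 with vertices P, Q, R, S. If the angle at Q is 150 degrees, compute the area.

The area of a parallelogram equals the product of two adjacent sides times the sine of the included angle.
This is because the height equals 4 * sin(150°) = 2.
Area = 5 * 2 = 10

10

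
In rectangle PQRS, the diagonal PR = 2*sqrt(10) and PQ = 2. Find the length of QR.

The diagonal of a rectangle forms a right triangle with the two sides.
Rearranging the Pythagorean theorem: missing side = sqrt(d^2 - known^2).
= sqrt(40 - 4) = sqrt(36) = 6.

6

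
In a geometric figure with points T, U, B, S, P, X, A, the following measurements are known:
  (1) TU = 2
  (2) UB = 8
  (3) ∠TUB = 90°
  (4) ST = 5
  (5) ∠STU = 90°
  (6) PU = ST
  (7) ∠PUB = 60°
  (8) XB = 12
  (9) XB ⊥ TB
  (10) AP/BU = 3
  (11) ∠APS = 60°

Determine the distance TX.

Step 1: By the law of cosines on triangle BUT: BT² = 8² + 2² − 2·8·2·cos(90°) = 68, so BT = 2·√17.
Step 2: By the law of cosines on triangle TBX: TX² = (2·√17)² + 12² − 2·2·√17·12·cos(90°) = 212, so TX = 2·√53.

Therefore, the length of TX = 2·√53.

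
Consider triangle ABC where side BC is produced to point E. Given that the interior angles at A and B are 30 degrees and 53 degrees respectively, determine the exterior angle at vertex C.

Exterior angle = 30 + 53 = 83 degrees (exterior angle theorem).

83 degrees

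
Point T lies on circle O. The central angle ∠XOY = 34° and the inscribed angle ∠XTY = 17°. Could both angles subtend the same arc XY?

By the inscribed angle theorem, if both angles subtend the same arc, the inscribed angle must be half the central angle.
Half of 34° = 17°, which equals the given inscribed angle of 17°.
Therefore, yes, they correspond to the same arc.

Yes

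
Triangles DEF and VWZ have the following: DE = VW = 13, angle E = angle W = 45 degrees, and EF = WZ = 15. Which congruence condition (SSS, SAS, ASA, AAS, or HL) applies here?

Consider the given information: DE = VW = 13, angle E = angle W = 45 degrees, and EF = WZ = 15
This is not SSS or AAS: SSS requires all three pairs of sides, but we don't have that. AAS requires two angles and a non-included side.
The correct criterion is SAS. Two pairs of corresponding sides and the included angle are equal (Side-Angle-Side).

SAS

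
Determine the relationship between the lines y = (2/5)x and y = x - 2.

Slope of line 1: m1 = 2/5
Slope of line 2: m2 = 1
m1 != m2 and m1*m2 = 2/5 != -1. Neither.

Neither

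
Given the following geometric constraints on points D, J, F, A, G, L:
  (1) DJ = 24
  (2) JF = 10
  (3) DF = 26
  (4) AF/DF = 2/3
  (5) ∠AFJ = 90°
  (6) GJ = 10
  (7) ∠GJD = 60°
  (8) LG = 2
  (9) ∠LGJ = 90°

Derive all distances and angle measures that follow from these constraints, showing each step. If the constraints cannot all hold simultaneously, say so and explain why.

The constraints are consistent.

From the given relations:
  AF = 2/3·DF = 2/3·26 ≈ 17.33

Step 1: From DJ = 24, JG = 10, and ∠DJG = 60°, by the law of cosines:
  DG² = DJ² + JG² - 2·DJ·JG·cos(60°) = 576 + 100 - 240 = 436
  DG = 2·√109

Step 2: From JF = 10, FA = 17.33, and ∠JFA = 90°, by the law of cosines:
  JA² = JF² + FA² - 2·JF·FA·cos(90°) = 100 + 300.4 - 0 = 400.4
  JA ≈ 20.01

Step 3: From JG = 10, GL = 2, and ∠JGL = 90°, by the law of cosines:
  JL² = JG² + GL² - 2·JG·GL·cos(90°) = 100 + 4 - 0 = 104
  JL = 2·√26

Step 4: From DF = 26, DJ = 24, FJ = 10, by the inverse law of cosines:
  cos(∠FDJ) = (DF² + DJ² - FJ²) / (2·DF·DJ)
  ∠FDJ = 22.62°

Step 5: From JD = 24, JF = 10, DF = 26, by the inverse law of cosines:
  cos(∠DJF) = (JD² + JF² - DF²) / (2·JD·JF)
  ∠DJF = 90°

Step 6: From FD = 26, FJ = 10, DJ = 24, by the inverse law of cosines:
  cos(∠DFJ) = (FD² + FJ² - DJ²) / (2·FD·FJ)
  ∠DFJ = 67.38°

Step 7: From DG = 2·√109, DJ = 24, GJ = 10, by the inverse law of cosines:
  cos(∠GDJ) = (DG² + DJ² - GJ²) / (2·DG·DJ)
  ∠GDJ = 24.5°

Step 8: From JA = 20.01, JF = 10, AF = 17.33, by the inverse law of cosines:
  cos(∠AJF) = (JA² + JF² - AF²) / (2·JA·JF)
  ∠AJF = 60.02°

Step 9: From JG = 10, JL = 2·√26, GL = 2, by the inverse law of cosines:
  cos(∠GJL) = (JG² + JL² - GL²) / (2·JG·JL)
  ∠GJL = 11.31°

Step 10: From AF = 17.33, AJ = 20.01, FJ = 10, by the inverse law of cosines:
  cos(∠FAJ) = (AF² + AJ² - FJ²) / (2·AF·AJ)
  ∠FAJ = 29.98°

Step 11: From GD = 2·√109, GJ = 10, DJ = 24, by the inverse law of cosines:
  cos(∠DGJ) = (GD² + GJ² - DJ²) / (2·GD·GJ)
  ∠DGJ = 95.5°

Step 12: From LG = 2, LJ = 2·√26, GJ = 10, by the inverse law of cosines:
  cos(∠GLJ) = (LG² + LJ² - GJ²) / (2·LG·LJ)
  ∠GLJ = 78.69°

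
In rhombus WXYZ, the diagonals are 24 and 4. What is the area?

The diagonals of a rhombus divide it into four right triangles.
Each triangle has legs 24/ 2 = 12 and 4/2 = 2, so each has area (1/2)*12*2 = 12.
Four such triangles give total area = (d1 * d2) / 2 = 48.

48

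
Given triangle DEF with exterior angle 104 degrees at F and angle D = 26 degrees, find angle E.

angle E = 104 - 26 = 78 degrees (exterior angle theorem).

78 degrees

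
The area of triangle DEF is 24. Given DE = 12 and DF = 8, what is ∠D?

From the SAS area formula Area = (1/2)ab sin(C), rearranging gives sin(C) = 2*Area/(ab).
sin(C) = 2 * 24 / (96) = 1/2.
Therefore C = arcsin(1/2) = 30°.
Since sin(180° - C) = sin(C), the obtuse angle 150° gives the same area, so C = 30° or C = 150°.

30° or 150°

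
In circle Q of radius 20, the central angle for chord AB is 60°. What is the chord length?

Chord = 2(20) sin(30°) = 20

20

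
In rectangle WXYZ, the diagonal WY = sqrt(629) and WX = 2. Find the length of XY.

Using the Pythagorean theorem: d^2 = a^2 + b^2
b^2 = d^2 - a^2
b^2 = 629 - 4
b^2 = 625
b = sqrt(625) = 25

25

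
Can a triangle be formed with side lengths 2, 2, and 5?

The longest side is 5. The other two sides sum to 2 + 2 = 4.
Since 4 ≤ 5, the two shorter sides cannot reach around to close the triangle.

No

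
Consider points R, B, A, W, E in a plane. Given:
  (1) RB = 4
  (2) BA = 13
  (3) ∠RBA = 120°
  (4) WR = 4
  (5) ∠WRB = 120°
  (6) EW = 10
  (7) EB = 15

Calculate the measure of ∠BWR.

Step 1: By the law of cosines on triangle WRB: WB² = 4² + 4² − 2·4·4·cos(120°) = 48, so WB = 4·√3.
Step 2: By the inverse law of cosines on triangle BWR: cos(∠BWR) = ((4·√3)² + 4² − 4²) / (2·4·√3·4) = 48/55.43 = 0.866, so ∠BWR = 30°.

Therefore, the measure of angle ∠BWR = 30°.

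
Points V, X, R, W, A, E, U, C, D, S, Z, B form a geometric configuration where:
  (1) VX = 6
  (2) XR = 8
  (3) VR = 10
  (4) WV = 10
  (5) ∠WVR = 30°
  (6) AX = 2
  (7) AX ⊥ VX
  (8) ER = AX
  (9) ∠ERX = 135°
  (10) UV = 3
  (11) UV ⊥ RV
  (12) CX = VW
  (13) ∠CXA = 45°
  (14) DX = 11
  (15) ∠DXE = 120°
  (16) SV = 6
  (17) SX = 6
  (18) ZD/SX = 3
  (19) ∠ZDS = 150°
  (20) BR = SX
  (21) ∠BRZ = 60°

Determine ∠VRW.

Step 1: By the law of cosines on triangle RVW: RW² = 10² + 10² − 2·10·10·cos(30°) = 26.79, so RW ≈ 5.18.
Step 2: By the inverse law of cosines on triangle VRW: cos(∠VRW) = (10² + 5.18² − 10²) / (2·10·5.18) = 26.79/103.53 = 0.2588, so ∠VRW = 75°.

Therefore, the measure of angle ∠VRW = 75°.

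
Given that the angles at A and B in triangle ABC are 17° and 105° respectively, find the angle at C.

The interior angles sum to 180°: angle C = 180 - 17 - 105 = 58°.
The triangle is obtuse (angles 17°, 105°, 58°).

58 degrees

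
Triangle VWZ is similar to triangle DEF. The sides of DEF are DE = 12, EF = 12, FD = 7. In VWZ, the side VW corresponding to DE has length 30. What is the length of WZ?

k = 30/12 = 5/2. WZ = 5/2 * 12 = 30.

30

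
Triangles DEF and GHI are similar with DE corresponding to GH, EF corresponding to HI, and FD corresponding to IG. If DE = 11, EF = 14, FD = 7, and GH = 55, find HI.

Since the triangles are similar, the ratio of corresponding sides is constant.
Scale factor k = GH / DE = 55 / 11 = 5
HI = k * EF = 5 * 14 = 70

70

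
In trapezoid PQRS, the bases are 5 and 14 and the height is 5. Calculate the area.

Area of a trapezoid = (base1 + base2) * height / 2
Area = (5 + 14) * 5 / 2
Area = 19 * 5 / 2
Area = 95 / 2
Area = 95/2

95/2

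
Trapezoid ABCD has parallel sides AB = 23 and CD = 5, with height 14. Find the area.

A trapezoid's area equals the midsegment times the height.
The midsegment is (23 + 5) / 2 = 14.
Area = 14 * 14 = 196.

196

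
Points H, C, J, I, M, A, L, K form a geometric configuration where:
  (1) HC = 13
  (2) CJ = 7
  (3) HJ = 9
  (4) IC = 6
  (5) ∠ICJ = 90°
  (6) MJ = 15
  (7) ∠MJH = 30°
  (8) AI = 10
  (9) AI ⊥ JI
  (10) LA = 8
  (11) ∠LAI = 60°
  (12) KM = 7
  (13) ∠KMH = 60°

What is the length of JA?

Step 1: By the law of cosines on triangle JCI: JI² = 7² + 6² − 2·7·6·cos(90°) = 85, so JI = √85.
Step 2: By the law of cosines on triangle JIA: JA² = √85² + 10² − 2·√85·10·cos(90°) = 185, so JA = √185.

Therefore, the length of JA = √185.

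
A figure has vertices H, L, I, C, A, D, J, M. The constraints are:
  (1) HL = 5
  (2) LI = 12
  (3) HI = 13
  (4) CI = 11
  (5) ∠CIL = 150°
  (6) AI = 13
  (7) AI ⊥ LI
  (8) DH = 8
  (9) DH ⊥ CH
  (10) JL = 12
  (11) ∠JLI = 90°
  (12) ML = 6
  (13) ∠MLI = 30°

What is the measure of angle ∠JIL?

Step 1: By the law of cosines on triangle ILJ: IJ² = 12² + 12² − 2·12·12·cos(90°) = 288, so IJ = 12·√2.
Step 2: By the inverse law of cosines on triangle JIL: cos(∠JIL) = ((12·√2)² + 12² − 12²) / (2·12·√2·12) = 288/407.29 = 0.7071, so ∠JIL = 45°.

Therefore, the measure of angle ∠JIL = 45°.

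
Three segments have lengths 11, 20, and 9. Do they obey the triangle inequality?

Check the triangle inequality: 11 + 9 = 20 ≤ 20.
Since the sum of two sides does not exceed the third, no triangle can be formed.

No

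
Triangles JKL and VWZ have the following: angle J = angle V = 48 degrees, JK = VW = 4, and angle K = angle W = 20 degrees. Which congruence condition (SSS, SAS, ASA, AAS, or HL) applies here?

The given information provides:
angle J = angle V = 48 degrees, JK = VW = 4, and angle K = angle W = 20 degrees
This matches the ASA congruence theorem.
Two pairs of corresponding angles and the included side are equal (Angle-Side-Angle).

ASA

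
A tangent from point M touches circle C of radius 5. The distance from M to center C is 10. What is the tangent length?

Let T be the point of tangency. Then CT ⊥ MT (radius ⊥ tangent).
In right triangle CTM: CM² = CT² + MT²
10² = 5² + MT²
MT² = 75, MT = 5*sqrt(3)

5*sqrt(3)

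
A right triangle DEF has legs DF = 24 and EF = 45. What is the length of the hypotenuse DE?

DE = sqrt(24^2 + 45^2) = sqrt(2601) = 51

51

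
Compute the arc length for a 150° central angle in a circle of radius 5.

Arc length = 2π(5)(5/12) = 25*pi/6

25*pi/6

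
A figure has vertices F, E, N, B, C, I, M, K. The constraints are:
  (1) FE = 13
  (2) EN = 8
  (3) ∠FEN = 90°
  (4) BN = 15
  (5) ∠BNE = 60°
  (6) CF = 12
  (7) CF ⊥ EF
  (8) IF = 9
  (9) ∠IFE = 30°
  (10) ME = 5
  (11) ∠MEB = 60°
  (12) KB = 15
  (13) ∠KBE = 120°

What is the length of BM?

Step 1: By the law of cosines on triangle BNE: BE² = 15² + 8² − 2·15·8·cos(60°) = 169, so BE = 13.
Step 2: By the law of cosines on triangle BEM: BM² = 13² + 5² − 2·13·5·cos(60°) = 129, so BM = √129.

Therefore, the length of BM = √129.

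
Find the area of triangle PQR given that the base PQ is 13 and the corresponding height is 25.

Area = (1/2) * base * height
Area = (1/2) * 13 * 25
Area = 325/2

325/2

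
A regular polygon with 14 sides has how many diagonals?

Total line segments between 14 vertices = C(14,2) = 91.
Subtract the 14 sides: 91 - 14 = 77 diagonals.

77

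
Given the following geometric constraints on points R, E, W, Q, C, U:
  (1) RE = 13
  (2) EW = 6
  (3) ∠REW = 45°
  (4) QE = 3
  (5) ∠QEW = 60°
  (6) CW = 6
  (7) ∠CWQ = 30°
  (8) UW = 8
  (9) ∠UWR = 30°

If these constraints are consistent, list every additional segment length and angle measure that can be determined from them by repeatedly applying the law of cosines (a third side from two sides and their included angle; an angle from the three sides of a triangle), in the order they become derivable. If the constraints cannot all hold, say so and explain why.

The constraints are consistent. Derivable facts, in order:
After 1 step:
- RW ≈ 9.73
- WQ = 3·√3
After 2 steps:
- QC = 3
- RU ≈ 4.88
- ∠EQW = 90°
- ∠ERW = 25.85°
- ∠EWQ = 30°
- ∠EWR = 109.15°
After 3 steps:
- ∠CQW = 90°
- ∠QCW = 60°
- ∠RUW = 95.02°
- ∠URW = 54.98°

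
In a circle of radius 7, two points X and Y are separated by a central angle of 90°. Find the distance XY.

Chord length = 2r sin(θ/2)
= 2 × 7 × sin(90°/2)
= 2 × 7 × sin(45°)
= 7*sqrt(2)

7*sqrt(2)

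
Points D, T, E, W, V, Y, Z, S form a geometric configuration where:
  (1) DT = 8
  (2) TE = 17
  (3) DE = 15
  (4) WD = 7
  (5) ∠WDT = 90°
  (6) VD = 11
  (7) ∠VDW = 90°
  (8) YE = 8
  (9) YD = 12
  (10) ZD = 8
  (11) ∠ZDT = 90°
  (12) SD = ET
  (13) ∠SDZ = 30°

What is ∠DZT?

Step 1: By the law of cosines on triangle ZDT: ZT² = 8² + 8² − 2·8·8·cos(90°) = 128, so ZT = 8·√2.
Step 2: By the inverse law of cosines on triangle DZT: cos(∠DZT) = (8² + (8·√2)² − 8²) / (2·8·8·√2) = 128/181.02 = 0.7071, so ∠DZT = 45°.

Therefore, the measure of angle ∠DZT = 45°.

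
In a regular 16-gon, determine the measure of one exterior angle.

Each exterior angle of a regular n-gon is 360 / n.
For n = 16: 360 / 16 = 45/2 degrees.

45/2 degrees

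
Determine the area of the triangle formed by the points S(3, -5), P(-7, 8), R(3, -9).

Shoelace: Area = (1/2)|3(8--9) + -7(-9--5) + 3(-5-8)| = (1/2)(40) = 20

20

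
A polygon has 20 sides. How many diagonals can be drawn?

Each of the 20 vertices connects to 17 non-adjacent vertices via diagonals.
Total connections = 20 × 17 = 340, but each diagonal is counted twice.
Number of diagonals = 340 / 2 = 170.

170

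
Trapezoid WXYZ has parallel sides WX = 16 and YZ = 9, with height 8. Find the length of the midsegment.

The midsegment (median) of a trapezoid connects the midpoints of the non-parallel sides.
Its length is the average of the two bases: (16 + 9) / 2 = 25/2.

25/2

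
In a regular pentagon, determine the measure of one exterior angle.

Each exterior angle of a regular n-gon is 360 / n.
For n = 5: 360 / 5 = 72 degrees.

72 degrees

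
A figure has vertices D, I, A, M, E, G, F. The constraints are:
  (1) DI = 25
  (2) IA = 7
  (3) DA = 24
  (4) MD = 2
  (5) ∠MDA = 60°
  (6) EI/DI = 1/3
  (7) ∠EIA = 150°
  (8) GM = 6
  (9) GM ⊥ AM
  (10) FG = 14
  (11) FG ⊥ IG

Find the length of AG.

Step 1: By the law of cosines on triangle ADM: AM² = 24² + 2² − 2·24·2·cos(60°) = 532, so AM = 2·√133.
Step 2: By the law of cosines on triangle AMG: AG² = (2·√133)² + 6² − 2·2·√133·6·cos(90°) = 568, so AG = 2·√142.

Therefore, the length of AG = 2·√142.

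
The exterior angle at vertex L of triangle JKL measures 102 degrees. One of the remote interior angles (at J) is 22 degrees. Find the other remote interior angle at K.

angle K = 102 - 22 = 80 degrees (exterior angle theorem).

80 degrees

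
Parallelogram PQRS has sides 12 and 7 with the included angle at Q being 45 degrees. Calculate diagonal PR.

Using the law of cosines:
d^2 = 12^2 + 7^2 - 2(12)(7)cos(45 degrees)
d^2 = 144 + 49 - 168*sqrt(2)/2
d^2 = 193 - 84*sqrt(2)
d = sqrt(193 - 84*sqrt(2))

sqrt(193 - 84*sqrt(2))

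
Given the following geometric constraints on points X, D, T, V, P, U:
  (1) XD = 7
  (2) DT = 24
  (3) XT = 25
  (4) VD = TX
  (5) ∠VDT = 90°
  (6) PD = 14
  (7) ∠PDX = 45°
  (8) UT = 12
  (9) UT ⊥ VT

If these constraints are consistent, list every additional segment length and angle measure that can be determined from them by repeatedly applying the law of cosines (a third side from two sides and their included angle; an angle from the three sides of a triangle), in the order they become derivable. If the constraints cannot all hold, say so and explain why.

The constraints are consistent. Derivable facts, in order:
After 1 step:
- TV ≈ 34.66
- XP ≈ 10.32
- ∠DTX = 16.26°
- ∠DXT = 73.74°
- ∠TDX = 90°
After 2 steps:
- VU ≈ 36.67
- ∠DPX = 28.68°
- ∠DTV = 46.17°
- ∠DVT = 43.83°
- ∠DXP = 106.32°
After 3 steps:
- ∠TUV = 70.9°
- ∠TVU = 19.1°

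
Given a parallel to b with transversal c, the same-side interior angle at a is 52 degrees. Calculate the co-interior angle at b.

Co-interior angles sum to 180: 180 - 52 = 128 degrees.

128 degrees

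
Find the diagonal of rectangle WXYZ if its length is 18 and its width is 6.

d = sqrt(18^2 + 6^2) = sqrt(360) = 6*sqrt(10)

6*sqrt(10)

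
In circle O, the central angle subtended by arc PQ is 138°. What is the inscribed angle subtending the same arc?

By the inscribed angle theorem, the inscribed angle is half the central angle.
Inscribed angle = 138° / 2 = 69°

69°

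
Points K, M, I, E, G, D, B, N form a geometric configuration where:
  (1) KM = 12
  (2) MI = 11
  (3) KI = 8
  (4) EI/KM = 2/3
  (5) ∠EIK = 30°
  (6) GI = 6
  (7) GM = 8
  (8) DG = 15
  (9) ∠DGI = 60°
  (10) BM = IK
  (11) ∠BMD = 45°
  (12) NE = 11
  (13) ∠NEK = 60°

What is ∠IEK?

From the given relations: EI = 2/3·KM = 2/3·12 = 8.
Step 1: By the law of cosines on triangle EIK: EK² = 8² + 8² − 2·8·8·cos(30°) = 17.15, so EK ≈ 4.14.
Step 2: By the inverse law of cosines on triangle IEK: cos(∠IEK) = (8² + 4.14² − 8²) / (2·8·4.14) = 17.15/66.26 = 0.2588, so ∠IEK = 75°.

Therefore, the measure of angle ∠IEK = 75°.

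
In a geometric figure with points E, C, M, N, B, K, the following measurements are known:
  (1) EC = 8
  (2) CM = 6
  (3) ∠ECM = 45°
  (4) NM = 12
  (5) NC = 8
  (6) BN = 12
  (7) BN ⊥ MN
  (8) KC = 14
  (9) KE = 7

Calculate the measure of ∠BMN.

Step 1: By the law of cosines on triangle MNB: MB² = 12² + 12² − 2·12·12·cos(90°) = 288, so MB = 12·√2.
Step 2: By the inverse law of cosines on triangle BMN: cos(∠BMN) = ((12·√2)² + 12² − 12²) / (2·12·√2·12) = 288/407.29 = 0.7071, so ∠BMN = 45°.

Therefore, the measure of angle ∠BMN = 45°.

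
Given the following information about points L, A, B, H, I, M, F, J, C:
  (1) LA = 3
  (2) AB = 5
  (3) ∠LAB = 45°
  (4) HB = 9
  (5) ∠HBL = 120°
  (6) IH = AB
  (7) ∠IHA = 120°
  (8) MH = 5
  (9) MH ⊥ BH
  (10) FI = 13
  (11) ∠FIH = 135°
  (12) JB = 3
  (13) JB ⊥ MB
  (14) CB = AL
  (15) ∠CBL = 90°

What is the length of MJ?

Step 1: By the law of cosines on triangle BHM: BM² = 9² + 5² − 2·9·5·cos(90°) = 106, so BM = √106.
Step 2: By the law of cosines on triangle MBJ: MJ² = √106² + 3² − 2·√106·3·cos(90°) = 115, so MJ = √115.

Therefore, the length of MJ = √115.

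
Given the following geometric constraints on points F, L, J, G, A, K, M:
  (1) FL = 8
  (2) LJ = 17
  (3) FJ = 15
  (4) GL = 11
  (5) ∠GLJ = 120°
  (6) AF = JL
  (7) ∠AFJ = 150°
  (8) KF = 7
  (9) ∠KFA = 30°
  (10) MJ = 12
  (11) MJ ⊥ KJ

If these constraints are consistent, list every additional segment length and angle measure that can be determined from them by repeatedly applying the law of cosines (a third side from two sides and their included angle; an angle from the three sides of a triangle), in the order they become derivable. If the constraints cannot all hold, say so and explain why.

The constraints are consistent. Derivable facts, in order:
After 1 step:
- AK ≈ 11.48
- JA ≈ 30.91
- JG ≈ 24.43
- ∠FJL = 28.07°
- ∠FLJ = 61.93°
- ∠JFL = 90°
After 2 steps:
- ∠AJF = 15.96°
- ∠AKF = 132.26°
- ∠FAJ = 14.04°
- ∠FAK = 17.74°
- ∠GJL = 22.95°
- ∠JGL = 37.05°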